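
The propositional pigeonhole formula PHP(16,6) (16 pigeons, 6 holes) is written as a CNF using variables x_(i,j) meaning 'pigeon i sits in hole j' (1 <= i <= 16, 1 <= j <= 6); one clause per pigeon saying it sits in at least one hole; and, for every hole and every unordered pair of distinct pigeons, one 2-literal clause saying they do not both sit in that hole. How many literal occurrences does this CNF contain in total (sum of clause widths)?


PHP(16,6): 16 pigeons, 6 holes, 16*6 = 96 variables.
- pigeon clauses: one per pigeon -> 16 clauses of width 6 -> 96 literals
- hole clauses: 6 holes * C(16,2) = 6 * 120 -> 720 clauses of width 2 -> 1440 literals
Total literal occurrences = 96 + 1440 = 1536

1536


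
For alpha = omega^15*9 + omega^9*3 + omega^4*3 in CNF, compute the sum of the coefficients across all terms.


CNF: omega^15*9 + omega^9*3 + omega^4*3
Coefficients: 9 + 3 + 3 = 15

15


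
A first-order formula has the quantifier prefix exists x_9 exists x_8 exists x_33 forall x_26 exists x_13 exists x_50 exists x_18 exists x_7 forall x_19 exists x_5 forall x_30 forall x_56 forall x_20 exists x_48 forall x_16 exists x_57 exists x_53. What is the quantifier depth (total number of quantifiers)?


Quantifier prefix has 17 quantifier symbols.
Quantifier depth = 17

17


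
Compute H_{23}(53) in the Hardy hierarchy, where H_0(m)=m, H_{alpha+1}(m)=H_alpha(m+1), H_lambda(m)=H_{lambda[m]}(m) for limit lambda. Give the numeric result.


H_23(53):
For finite ordinals k, H_k(n) = n + k (each successor step adds 1).
H_23(53) = 53 + 23 = 76

76


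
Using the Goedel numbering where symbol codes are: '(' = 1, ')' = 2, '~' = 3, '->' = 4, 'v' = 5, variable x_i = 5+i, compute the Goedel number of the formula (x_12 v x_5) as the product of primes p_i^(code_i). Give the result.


Formula: (x_12 v x_5)
Symbol codes: [1, 17, 5, 10, 2]
Primes: [2, 3, 5, 7, 11]
p_1^1 = 2^1 = 2
p_2^17 = 3^17 = 129140163
p_3^5 = 5^5 = 3125
p_4^10 = 7^10 = 282475249
p_5^2 = 11^2 = 121
Product = 27587167897614975168750

27587167897614975168750


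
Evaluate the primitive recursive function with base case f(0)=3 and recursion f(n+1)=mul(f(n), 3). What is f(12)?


f(0) = 3
f(1) = mul(f(0), 3) = mul(3, 3) = 9
f(2) = mul(f(1), 3) = mul(9, 3) = 27
f(3) = mul(f(2), 3) = mul(27, 3) = 81
f(4) = mul(f(3), 3) = mul(81, 3) = 243
f(5) = mul(f(4), 3) = mul(243, 3) = 729
f(6) = mul(f(5), 3) = mul(729, 3) = 2187
f(7) = mul(f(6), 3) = mul(2187, 3) = 6561
f(8) = mul(f(7), 3) = mul(6561, 3) = 19683
f(9) = mul(f(8), 3) = mul(19683, 3) = 59049
f(10) = mul(f(9), 3) = mul(59049, 3) = 177147
f(11) = mul(f(10), 3) = mul(177147, 3) = 531441
f(12) = mul(f(11), 3) = mul(531441, 3) = 1594323


1594323


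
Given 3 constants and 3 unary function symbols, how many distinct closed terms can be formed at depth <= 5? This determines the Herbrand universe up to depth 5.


Herbrand terms by depth:
Depth 0: 3 constants
Depth 1: 9 new terms (running total: 12)
Depth 2: 27 new terms (running total: 39)
Depth 3: 81 new terms (running total: 120)
Depth 4: 243 new terms (running total: 363)
Depth 5: 729 new terms (running total: 1092)
Total distinct ground terms = 1092

1092


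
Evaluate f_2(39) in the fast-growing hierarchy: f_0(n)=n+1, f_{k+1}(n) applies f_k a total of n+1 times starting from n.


f_2(39) = f_1^40(39)
f_1(m) = 2m + 1.
Iterating: f_1^k(n) = 2^k*(n+1) - 1.
f_2(39) = 2^40*(39+1) - 1 = 1099511627776*40 - 1 = 43980465111039

43980465111039


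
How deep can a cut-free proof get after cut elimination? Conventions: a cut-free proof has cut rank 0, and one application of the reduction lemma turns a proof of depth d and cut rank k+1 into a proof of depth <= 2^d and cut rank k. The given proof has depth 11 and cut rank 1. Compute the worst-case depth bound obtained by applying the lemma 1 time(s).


Each rank reduction sends depth d to at most 2^d; cut rank r needs r reductions.
2_0(11) = 11
2_1(11) = 2^11 = 2048
Cut-free depth bound = 2048

2048


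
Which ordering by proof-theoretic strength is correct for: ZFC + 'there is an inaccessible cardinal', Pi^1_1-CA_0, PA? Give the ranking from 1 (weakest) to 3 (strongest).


Ordering by consistency strength:
1. PA
2. Pi^1_1-CA_0
3. ZFC + 'there is an inaccessible cardinal'


ZFC + 'there is an inaccessible cardinal'=3, Pi^1_1-CA_0=2, PA=1


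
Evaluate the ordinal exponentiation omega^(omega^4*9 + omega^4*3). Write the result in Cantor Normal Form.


omega^(omega^4*9 + omega^4*3):
Both terms of the exponent have the same exponent 4, so they merge: omega^4*9 + omega^4*3 = omega^4*(9+3) = omega^4*12.
omega raised to a CNF ordinal is a single CNF term: Result = omega^(omega^4*12)

omega^(omega^4*12)


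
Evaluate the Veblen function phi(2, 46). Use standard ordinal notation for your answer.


phi(2, 46):
phi(2, beta) = zeta_beta (the beta-th zeta number, fixed point of epsilon).
phi(2, 46) = zeta_46

zeta_46


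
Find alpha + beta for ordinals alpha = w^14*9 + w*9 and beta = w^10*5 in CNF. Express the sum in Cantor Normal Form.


Ordinal addition (w^14*9 + w*9) + w^10*5:
alpha's leading term has exponent 14 > beta's exponent 10, so it survives.
alpha's tail term has exponent 1 < beta's exponent 10, so it is absorbed by beta.
In ordinal addition, any term followed by a strictly larger-exponent term is absorbed.
Result = w^14*9 + w^10*5

w^14*9 + w^10*5


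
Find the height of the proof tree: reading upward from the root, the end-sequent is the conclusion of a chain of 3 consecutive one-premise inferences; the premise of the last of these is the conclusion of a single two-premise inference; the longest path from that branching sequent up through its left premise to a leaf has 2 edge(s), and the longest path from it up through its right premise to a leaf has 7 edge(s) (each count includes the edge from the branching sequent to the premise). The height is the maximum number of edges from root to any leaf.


Longest path through the left premise: 2 edges (measured from the branching sequent)
Longest path through the right premise: 7 edges
Height of the subtree rooted at the branching sequent: max(2, 7) = 7
The branching sequent sits 3 edges above the root (the chain of one-premise inferences), so height = 7 + 3 = 10

10


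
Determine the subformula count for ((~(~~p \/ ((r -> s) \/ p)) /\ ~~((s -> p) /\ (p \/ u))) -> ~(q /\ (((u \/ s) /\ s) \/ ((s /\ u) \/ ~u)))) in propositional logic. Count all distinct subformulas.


Formula: ((~(~~p \/ ((r -> s) \/ p)) /\ ~~((s -> p) /\ (p \/ u))) -> ~(q /\ (((u \/ s) /\ s) \/ ((s /\ u) \/ ~u))))
Subformulas found:
  1. r
  2. q
  3. u
  4. s
  5. p
  6. ~p
  7. ~u
  8. ~~p
  9. (s /\ u)
  10. (s -> p)
  11. (u \/ s)
  12. (r -> s)
  13. (p \/ u)
  14. ((u \/ s) /\ s)
  15. ((r -> s) \/ p)
  16. ((s /\ u) \/ ~u)
  17. ((s -> p) /\ (p \/ u))
  18. ~((s -> p) /\ (p \/ u))
  19. (~~p \/ ((r -> s) \/ p))
  20. ~~((s -> p) /\ (p \/ u))
  21. ~(~~p \/ ((r -> s) \/ p))
  22. (((u \/ s) /\ s) \/ ((s /\ u) \/ ~u))
  23. (q /\ (((u \/ s) /\ s) \/ ((s /\ u) \/ ~u)))
  24. ~(q /\ (((u \/ s) /\ s) \/ ((s /\ u) \/ ~u)))
  25. (~(~~p \/ ((r -> s) \/ p)) /\ ~~((s -> p) /\ (p \/ u)))
  26. ((~(~~p \/ ((r -> s) \/ p)) /\ ~~((s -> p) /\ (p \/ u))) -> ~(q /\ (((u \/ s) /\ s) \/ ((s /\ u) \/ ~u))))
Total distinct subformulas = 26

26


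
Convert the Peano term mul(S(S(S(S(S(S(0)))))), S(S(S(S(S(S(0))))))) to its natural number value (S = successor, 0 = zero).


mul(S^6(0), S^6(0)):
S^6(0) = 6
S^6(0) = 6
6 * 6 = 36

36


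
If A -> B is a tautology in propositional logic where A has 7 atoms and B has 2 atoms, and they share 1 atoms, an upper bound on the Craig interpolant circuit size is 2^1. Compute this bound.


Shared atoms = 1
Craig interpolant size bound = 2^1
= 2

2


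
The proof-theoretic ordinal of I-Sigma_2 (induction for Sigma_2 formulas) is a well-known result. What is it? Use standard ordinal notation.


The proof-theoretic ordinal of I-Sigma_2 (induction for Sigma_2 formulas) is a standard result in ordinal analysis.
This ordinal is the supremum of order types of primitive recursive well-orderings
that the theory can prove to be well-ordered.
For I-Sigma_2 (induction for Sigma_2 formulas), the proof-theoretic ordinal is omega^(omega^omega).

omega^(omega^omega)


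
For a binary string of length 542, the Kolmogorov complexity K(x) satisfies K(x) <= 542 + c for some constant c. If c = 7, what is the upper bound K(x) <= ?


K(x) <= |x| + c = 542 + 7 = 549

549


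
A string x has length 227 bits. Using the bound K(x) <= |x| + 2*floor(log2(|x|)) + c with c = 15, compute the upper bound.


floor(log2(227)) = 7
2 * 7 = 14
K(x) <= 227 + 14 + 15 = 256

256


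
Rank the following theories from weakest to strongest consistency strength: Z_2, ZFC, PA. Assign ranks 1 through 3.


Ordering by consistency strength:
1. PA
2. Z_2
3. ZFC


Z_2=2, ZFC=3, PA=1


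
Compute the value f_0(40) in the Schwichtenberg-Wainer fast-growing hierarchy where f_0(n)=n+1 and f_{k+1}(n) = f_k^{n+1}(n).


f_0(40) = 40 + 1 = 41

41


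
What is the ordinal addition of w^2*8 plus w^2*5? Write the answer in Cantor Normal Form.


Ordinal addition w^2*8 + w^2*5:
Both terms have the same exponent 2.
w^e*c + w^e*d = w^e*(c+d).
Result = w^2*(8+5) = w^2*13

w^2*13


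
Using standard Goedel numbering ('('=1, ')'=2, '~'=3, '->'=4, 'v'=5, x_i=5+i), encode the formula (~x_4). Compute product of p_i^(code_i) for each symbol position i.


Formula: (~x_4)
Symbol codes: [1, 3, 9, 2]
Primes: [2, 3, 5, 7]
p_1^1 = 2^1 = 2
p_2^3 = 3^3 = 27
p_3^9 = 5^9 = 1953125
p_4^2 = 7^2 = 49
Product = 5167968750

5167968750


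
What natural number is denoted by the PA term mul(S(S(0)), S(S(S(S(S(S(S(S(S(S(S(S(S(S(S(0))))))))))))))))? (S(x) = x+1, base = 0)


mul(S^2(0), S^15(0)):
S^2(0) = 2
S^15(0) = 15
2 * 15 = 30

30


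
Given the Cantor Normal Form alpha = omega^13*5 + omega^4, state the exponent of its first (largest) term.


CNF: omega^13*5 + omega^4
The leading term is omega^13*5, which has exponent 13.

13


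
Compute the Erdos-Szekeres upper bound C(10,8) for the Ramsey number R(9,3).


R(9,3) <= C(9+3-2, 9-1) = C(10, 8)
C(10, 8) = 10! / (8! * 2!)
= 45

45


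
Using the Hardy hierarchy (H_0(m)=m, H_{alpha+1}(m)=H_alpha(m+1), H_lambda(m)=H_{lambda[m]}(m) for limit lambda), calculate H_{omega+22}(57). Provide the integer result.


H_{omega+22}(57):
Unwind the 22 successor steps: H_{omega+22}(57) = H_omega(57+22) = H_omega(79).
H_omega(m) = H_m(m) = m + m = 2m.
Result = 2 * 79 = 158

158


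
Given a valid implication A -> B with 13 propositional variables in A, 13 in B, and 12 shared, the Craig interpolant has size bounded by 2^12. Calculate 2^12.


Shared atoms = 12
Craig interpolant size bound = 2^12
= 4096

4096


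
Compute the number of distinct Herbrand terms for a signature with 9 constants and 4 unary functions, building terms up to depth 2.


Herbrand terms by depth:
Depth 0: 9 constants
Depth 1: 36 new terms (running total: 45)
Depth 2: 144 new terms (running total: 189)
Total distinct ground terms = 189

189


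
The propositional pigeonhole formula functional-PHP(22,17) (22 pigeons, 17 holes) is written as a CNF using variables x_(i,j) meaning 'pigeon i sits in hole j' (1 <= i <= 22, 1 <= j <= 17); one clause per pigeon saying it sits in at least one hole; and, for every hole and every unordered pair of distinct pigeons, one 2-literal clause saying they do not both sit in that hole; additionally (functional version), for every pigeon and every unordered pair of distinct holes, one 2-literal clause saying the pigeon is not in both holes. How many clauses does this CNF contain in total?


functional-PHP(22,17): 22 pigeons, 17 holes, 22*17 = 374 variables.
- pigeon clauses: one per pigeon -> 22 clauses
- hole clauses: 17 holes * C(22,2) = 17 * 231 -> 3927 clauses
- functional clauses: 22 pigeons * C(17,2) = 22 * 136 -> 2992 clauses
Total clauses = 22 + 3927 + 2992 = 6941

6941


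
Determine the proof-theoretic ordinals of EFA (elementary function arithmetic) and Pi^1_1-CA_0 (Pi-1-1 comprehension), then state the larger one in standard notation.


Proof-theoretic ordinal of EFA (elementary function arithmetic): omega^3
Proof-theoretic ordinal of Pi^1_1-CA_0 (Pi-1-1 comprehension): psi_0(Omega_omega)
Comparing: omega^3 < psi_0(Omega_omega).
The larger ordinal is psi_0(Omega_omega) (from Pi^1_1-CA_0 (Pi-1-1 comprehension)).

psi_0(Omega_omega)


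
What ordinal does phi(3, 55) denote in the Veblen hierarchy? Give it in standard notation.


phi(3, 55):
phi(3, beta) = eta_beta (the beta-th eta number, fixed point of zeta).
phi(3, 55) = eta_55

eta_55


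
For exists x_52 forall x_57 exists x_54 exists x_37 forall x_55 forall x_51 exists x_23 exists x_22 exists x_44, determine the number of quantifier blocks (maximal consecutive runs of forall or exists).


Alternations = 4.
Blocks = alternations + 1 = 5

5


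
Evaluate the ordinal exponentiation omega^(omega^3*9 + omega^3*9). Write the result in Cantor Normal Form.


omega^(omega^3*9 + omega^3*9):
Both terms of the exponent have the same exponent 3, so they merge: omega^3*9 + omega^3*9 = omega^3*(9+9) = omega^3*18.
omega raised to a CNF ordinal is a single CNF term: Result = omega^(omega^3*18)

omega^(omega^3*18)


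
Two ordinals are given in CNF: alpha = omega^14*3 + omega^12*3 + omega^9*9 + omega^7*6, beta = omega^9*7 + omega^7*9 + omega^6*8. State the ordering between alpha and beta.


Compare term by term from highest exponent:
alpha = omega^14*3 + omega^12*3 + omega^9*9 + omega^7*6
beta = omega^9*7 + omega^7*9 + omega^6*8
Term 1: alpha has omega^14*3, beta has omega^9*7
Term 2: alpha has omega^12*3, beta has omega^7*9
Term 3: alpha has omega^9*9, beta has omega^6*8
Term 4: alpha has omega^7*6, beta has omega^0*0
Result: alpha > beta

alpha > beta


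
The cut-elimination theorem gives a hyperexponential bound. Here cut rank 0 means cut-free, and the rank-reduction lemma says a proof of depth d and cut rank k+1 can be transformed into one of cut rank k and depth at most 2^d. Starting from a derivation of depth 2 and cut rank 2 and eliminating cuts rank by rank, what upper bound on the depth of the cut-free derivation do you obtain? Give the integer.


Each rank reduction sends depth d to at most 2^d; cut rank r needs r reductions.
2_0(2) = 2
2_1(2) = 2^2 = 4
2_2(2) = 2^4 = 16
Cut-free depth bound = 16

16


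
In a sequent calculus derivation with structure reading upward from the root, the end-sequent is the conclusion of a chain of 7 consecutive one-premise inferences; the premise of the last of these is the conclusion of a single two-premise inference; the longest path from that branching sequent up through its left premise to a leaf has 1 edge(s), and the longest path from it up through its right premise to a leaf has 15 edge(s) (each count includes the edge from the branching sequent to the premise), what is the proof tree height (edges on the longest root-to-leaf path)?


Longest path through the left premise: 1 edges (measured from the branching sequent)
Longest path through the right premise: 15 edges
Height of the subtree rooted at the branching sequent: max(1, 15) = 15
The branching sequent sits 7 edges above the root (the chain of one-premise inferences), so height = 15 + 7 = 22

22


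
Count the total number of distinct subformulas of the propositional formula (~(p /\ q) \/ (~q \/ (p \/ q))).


Formula: (~(p /\ q) \/ (~q \/ (p \/ q)))
Subformulas found:
  1. q
  2. p
  3. ~q
  4. (p \/ q)
  5. (p /\ q)
  6. ~(p /\ q)
  7. (~q \/ (p \/ q))
  8. (~(p /\ q) \/ (~q \/ (p \/ q)))
Total distinct subformulas = 8

8


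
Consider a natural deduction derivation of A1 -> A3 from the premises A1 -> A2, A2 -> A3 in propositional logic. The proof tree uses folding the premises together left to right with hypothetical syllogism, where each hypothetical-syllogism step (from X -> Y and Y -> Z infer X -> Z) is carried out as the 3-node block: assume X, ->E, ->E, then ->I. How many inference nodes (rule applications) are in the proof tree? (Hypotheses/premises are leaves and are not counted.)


There are 2 premises in the chain. The first HS step combines premises 1 and 2; each further premise needs one more HS step.
So 2 premises require 2 - 1 = 1 hypothetical-syllogism steps.
Each HS step uses 3 inference nodes (->E, ->E, ->I).
1 * 3 = 3 total inference nodes.

3


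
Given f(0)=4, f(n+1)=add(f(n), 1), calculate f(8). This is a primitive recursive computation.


f(0) = 4
f(1) = add(f(0), 1) = add(4, 1) = 5
f(2) = add(f(1), 1) = add(5, 1) = 6
f(3) = add(f(2), 1) = add(6, 1) = 7
f(4) = add(f(3), 1) = add(7, 1) = 8
f(5) = add(f(4), 1) = add(8, 1) = 9
f(6) = add(f(5), 1) = add(9, 1) = 10
f(7) = add(f(6), 1) = add(10, 1) = 11
f(8) = add(f(7), 1) = add(11, 1) = 12


12


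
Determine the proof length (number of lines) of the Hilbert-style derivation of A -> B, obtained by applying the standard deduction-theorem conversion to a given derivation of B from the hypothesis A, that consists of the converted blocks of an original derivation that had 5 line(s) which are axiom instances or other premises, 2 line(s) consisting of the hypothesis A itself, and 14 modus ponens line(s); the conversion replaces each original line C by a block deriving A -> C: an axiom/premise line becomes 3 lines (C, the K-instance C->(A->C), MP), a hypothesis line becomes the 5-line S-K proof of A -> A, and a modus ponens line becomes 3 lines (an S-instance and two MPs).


Deduction-theorem conversion, block by block:
- 5 axiom/premise lines -> 3 lines each = 15
- 2 hypothesis lines -> 5 lines each (identity proof A->A) = 10
- 14 MP lines -> 3 lines each (S-instance, MP, MP) = 42
Total = 15 + 10 + 42 = 67 lines.

67


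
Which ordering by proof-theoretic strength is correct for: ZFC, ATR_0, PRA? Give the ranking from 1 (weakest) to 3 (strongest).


Ordering by consistency strength:
1. PRA
2. ATR_0
3. ZFC


ZFC=3, ATR_0=2, PRA=1


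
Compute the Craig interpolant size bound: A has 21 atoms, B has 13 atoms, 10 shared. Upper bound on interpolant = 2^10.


Shared atoms = 10
Craig interpolant size bound = 2^10
= 1024

1024


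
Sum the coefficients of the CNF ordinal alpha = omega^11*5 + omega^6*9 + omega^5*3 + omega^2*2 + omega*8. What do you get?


CNF: omega^11*5 + omega^6*9 + omega^5*3 + omega^2*2 + omega*8
Coefficients: 5 + 9 + 3 + 2 + 8 = 27

27


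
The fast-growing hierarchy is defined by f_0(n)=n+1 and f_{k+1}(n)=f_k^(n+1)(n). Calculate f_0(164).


f_0(164) = 164 + 1 = 165

165


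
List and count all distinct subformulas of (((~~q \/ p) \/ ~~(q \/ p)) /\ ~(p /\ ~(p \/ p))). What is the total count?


Formula: (((~~q \/ p) \/ ~~(q \/ p)) /\ ~(p /\ ~(p \/ p)))
Subformulas found:
  1. q
  2. p
  3. ~q
  4. ~~q
  5. (p \/ p)
  6. (q \/ p)
  7. ~(q \/ p)
  8. ~(p \/ p)
  9. (~~q \/ p)
  10. ~~(q \/ p)
  11. (p /\ ~(p \/ p))
  12. ~(p /\ ~(p \/ p))
  13. ((~~q \/ p) \/ ~~(q \/ p))
  14. (((~~q \/ p) \/ ~~(q \/ p)) /\ ~(p /\ ~(p \/ p)))
Total distinct subformulas = 14

14


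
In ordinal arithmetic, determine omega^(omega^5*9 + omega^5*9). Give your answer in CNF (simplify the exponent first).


omega^(omega^5*9 + omega^5*9):
Both terms of the exponent have the same exponent 5, so they merge: omega^5*9 + omega^5*9 = omega^5*(9+9) = omega^5*18.
omega raised to a CNF ordinal is a single CNF term: Result = omega^(omega^5*18)

omega^(omega^5*18)


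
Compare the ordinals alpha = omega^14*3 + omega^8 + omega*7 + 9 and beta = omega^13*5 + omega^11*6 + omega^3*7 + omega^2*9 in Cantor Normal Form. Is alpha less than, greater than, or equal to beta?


Compare term by term from highest exponent:
alpha = omega^14*3 + omega^8 + omega*7 + 9
beta = omega^13*5 + omega^11*6 + omega^3*7 + omega^2*9
Term 1: alpha has omega^14*3, beta has omega^13*5
Term 2: alpha has omega^8*1, beta has omega^11*6
Term 3: alpha has omega^1*7, beta has omega^3*7
Term 4: alpha has omega^0*9, beta has omega^2*9
Result: alpha > beta

alpha > beta


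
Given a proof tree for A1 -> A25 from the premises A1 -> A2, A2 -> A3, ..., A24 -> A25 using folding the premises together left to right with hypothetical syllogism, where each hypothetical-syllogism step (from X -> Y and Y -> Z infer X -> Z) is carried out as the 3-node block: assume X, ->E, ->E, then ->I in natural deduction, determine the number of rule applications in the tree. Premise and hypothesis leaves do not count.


There are 24 premises in the chain. The first HS step combines premises 1 and 2; each further premise needs one more HS step.
So 24 premises require 24 - 1 = 23 hypothetical-syllogism steps.
Each HS step uses 3 inference nodes (->E, ->E, ->I).
23 * 3 = 69 total inference nodes.

69


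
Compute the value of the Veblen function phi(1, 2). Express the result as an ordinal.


phi(1, 2):
phi(1, beta) = epsilon_beta (the beta-th epsilon number).
phi(1, 2) = epsilon_2

epsilon_2


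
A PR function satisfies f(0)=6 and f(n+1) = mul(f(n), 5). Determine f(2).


f(0) = 6
f(1) = mul(f(0), 5) = mul(6, 5) = 30
f(2) = mul(f(1), 5) = mul(30, 5) = 150


150


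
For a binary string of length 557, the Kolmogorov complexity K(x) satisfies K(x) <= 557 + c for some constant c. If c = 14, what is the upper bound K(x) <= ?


K(x) <= |x| + c = 557 + 14 = 571

571


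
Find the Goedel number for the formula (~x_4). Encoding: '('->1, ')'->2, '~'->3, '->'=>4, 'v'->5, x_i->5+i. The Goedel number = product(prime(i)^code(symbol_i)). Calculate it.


Formula: (~x_4)
Symbol codes: [1, 3, 9, 2]
Primes: [2, 3, 5, 7]
p_1^1 = 2^1 = 2
p_2^3 = 3^3 = 27
p_3^9 = 5^9 = 1953125
p_4^2 = 7^2 = 49
Product = 5167968750

5167968750


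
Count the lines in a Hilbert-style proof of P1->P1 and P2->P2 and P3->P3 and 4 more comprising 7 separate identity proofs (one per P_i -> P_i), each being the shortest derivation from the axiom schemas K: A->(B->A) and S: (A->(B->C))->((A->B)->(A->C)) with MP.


The shortest proof of A->A from K and S in the Hilbert calculus has exactly 5 lines:
(1) K instance A->((A->A)->A), (2) S instance, (3) MP on 1,2, (4) K instance A->(A->A), (5) MP on 3,4.
For 7 independent identities: 7 * 5 = 35 lines total.

35


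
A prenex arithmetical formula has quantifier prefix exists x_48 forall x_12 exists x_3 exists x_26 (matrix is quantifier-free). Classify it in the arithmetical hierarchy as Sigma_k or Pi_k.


Leading quantifier is exists, so the class is Sigma.
Number of quantifier blocks = alternations + 1 = 2 + 1 = 3.
Classification: Sigma_3

Sigma_3


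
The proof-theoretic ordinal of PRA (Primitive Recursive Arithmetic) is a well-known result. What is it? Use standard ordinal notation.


The proof-theoretic ordinal of PRA (Primitive Recursive Arithmetic) is a standard result in ordinal analysis.
This ordinal is the supremum of order types of primitive recursive well-orderings
that the theory can prove to be well-ordered.
For PRA (Primitive Recursive Arithmetic), the proof-theoretic ordinal is omega^omega.

omega^omega


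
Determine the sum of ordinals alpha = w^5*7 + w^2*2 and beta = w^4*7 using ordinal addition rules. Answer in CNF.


Ordinal addition (w^5*7 + w^2*2) + w^4*7:
alpha's leading term has exponent 5 > beta's exponent 4, so it survives.
alpha's tail term has exponent 2 < beta's exponent 4, so it is absorbed by beta.
In ordinal addition, any term followed by a strictly larger-exponent term is absorbed.
Result = w^5*7 + w^4*7

w^5*7 + w^4*7


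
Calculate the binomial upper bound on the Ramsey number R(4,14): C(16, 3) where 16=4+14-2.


R(4,14) <= C(4+14-2, 4-1) = C(16, 3)
C(16, 3) = 16! / (3! * 13!)
= 560

560


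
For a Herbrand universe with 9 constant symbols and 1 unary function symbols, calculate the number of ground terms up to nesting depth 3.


Herbrand terms by depth:
Depth 0: 9 constants
Depth 1: 9 new terms (running total: 18)
Depth 2: 9 new terms (running total: 27)
Depth 3: 9 new terms (running total: 36)
Total distinct ground terms = 36

36


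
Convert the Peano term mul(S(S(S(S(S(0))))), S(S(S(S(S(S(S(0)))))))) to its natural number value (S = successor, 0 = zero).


mul(S^5(0), S^7(0)):
S^5(0) = 5
S^7(0) = 7
5 * 7 = 35

35


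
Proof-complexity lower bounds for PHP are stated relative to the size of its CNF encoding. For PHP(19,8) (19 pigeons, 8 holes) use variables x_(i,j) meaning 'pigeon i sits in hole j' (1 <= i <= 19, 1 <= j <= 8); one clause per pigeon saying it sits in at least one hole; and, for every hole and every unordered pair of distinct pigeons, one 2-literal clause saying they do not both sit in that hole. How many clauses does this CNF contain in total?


PHP(19,8): 19 pigeons, 8 holes, 19*8 = 152 variables.
- pigeon clauses: one per pigeon -> 19 clauses
- hole clauses: 8 holes * C(19,2) = 8 * 171 -> 1368 clauses
Total clauses = 19 + 1368 = 1387

1387


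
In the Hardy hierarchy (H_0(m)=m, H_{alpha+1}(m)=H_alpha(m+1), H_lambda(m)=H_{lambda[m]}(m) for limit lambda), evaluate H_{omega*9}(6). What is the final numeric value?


H_{omega*9}(6):
For the Hardy hierarchy, H_{omega*k}(n) = 2^k * n.
2^9 = 512.
512 * 6 = 3072

3072


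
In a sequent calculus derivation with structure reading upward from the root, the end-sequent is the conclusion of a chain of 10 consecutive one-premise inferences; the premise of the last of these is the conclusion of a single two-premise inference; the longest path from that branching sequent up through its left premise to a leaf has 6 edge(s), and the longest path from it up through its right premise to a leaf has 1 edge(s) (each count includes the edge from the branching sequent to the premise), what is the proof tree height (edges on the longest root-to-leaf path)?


Longest path through the left premise: 6 edges (measured from the branching sequent)
Longest path through the right premise: 1 edges
Height of the subtree rooted at the branching sequent: max(6, 1) = 6
The branching sequent sits 10 edges above the root (the chain of one-premise inferences), so height = 6 + 10 = 16

16


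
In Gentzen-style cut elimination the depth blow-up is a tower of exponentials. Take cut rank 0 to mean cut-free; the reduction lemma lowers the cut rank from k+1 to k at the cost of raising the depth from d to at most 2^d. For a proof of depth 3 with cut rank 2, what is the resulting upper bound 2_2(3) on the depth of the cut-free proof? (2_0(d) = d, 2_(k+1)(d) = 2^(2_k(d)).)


Each rank reduction sends depth d to at most 2^d; cut rank r needs r reductions.
2_0(3) = 3
2_1(3) = 2^3 = 8
2_2(3) = 2^8 = 256
Cut-free depth bound = 256

256


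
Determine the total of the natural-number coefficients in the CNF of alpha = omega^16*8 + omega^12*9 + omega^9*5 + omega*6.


CNF: omega^16*8 + omega^12*9 + omega^9*5 + omega*6
Coefficients: 8 + 9 + 5 + 6 = 28

28


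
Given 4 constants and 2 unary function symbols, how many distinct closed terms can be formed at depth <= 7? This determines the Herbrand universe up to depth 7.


Herbrand terms by depth:
Depth 0: 4 constants
Depth 1: 8 new terms (running total: 12)
Depth 2: 16 new terms (running total: 28)
Depth 3: 32 new terms (running total: 60)
Depth 4: 64 new terms (running total: 124)
Depth 5: 128 new terms (running total: 252)
Depth 6: 256 new terms (running total: 508)
Depth 7: 512 new terms (running total: 1020)
Total distinct ground terms = 1020

1020


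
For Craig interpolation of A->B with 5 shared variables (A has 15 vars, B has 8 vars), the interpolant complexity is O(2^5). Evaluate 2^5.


Shared atoms = 5
Craig interpolant size bound = 2^5
= 32

32


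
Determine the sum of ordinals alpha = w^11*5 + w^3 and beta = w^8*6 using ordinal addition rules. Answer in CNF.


Ordinal addition (w^11*5 + w^3) + w^8*6:
alpha's leading term has exponent 11 > beta's exponent 8, so it survives.
alpha's tail term has exponent 3 < beta's exponent 8, so it is absorbed by beta.
In ordinal addition, any term followed by a strictly larger-exponent term is absorbed.
Result = w^11*5 + w^8*6

w^11*5 + w^8*6


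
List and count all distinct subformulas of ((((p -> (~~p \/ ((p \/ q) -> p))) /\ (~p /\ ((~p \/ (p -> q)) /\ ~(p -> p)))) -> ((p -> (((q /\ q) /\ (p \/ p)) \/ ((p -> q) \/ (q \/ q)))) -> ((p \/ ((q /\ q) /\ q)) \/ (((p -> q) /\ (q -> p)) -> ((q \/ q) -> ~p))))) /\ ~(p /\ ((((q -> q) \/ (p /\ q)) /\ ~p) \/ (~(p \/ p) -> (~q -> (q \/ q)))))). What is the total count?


Formula: ((((p -> (~~p \/ ((p \/ q) -> p))) /\ (~p /\ ((~p \/ (p -> q)) /\ ~(p -> p)))) -> ((p -> (((q /\ q) /\ (p \/ p)) \/ ((p -> q) \/ (q \/ q)))) -> ((p \/ ((q /\ q) /\ q)) \/ (((p -> q) /\ (q -> p)) -> ((q \/ q) -> ~p))))) /\ ~(p /\ ((((q -> q) \/ (p /\ q)) /\ ~p) \/ (~(p \/ p) -> (~q -> (q \/ q))))))
Subformulas found:
  1. p
  2. q
  3. ~p
  4. ~q
  5. ~~p
  6. (p /\ q)
  7. (q /\ q)
  8. (q -> p)
  9. (p -> p)
  10. (q -> q)
  11. (p -> q)
  12. (p \/ p)
  13. (p \/ q)
  14. (q \/ q)
  15. ~(p -> p)
  16. ~(p \/ p)
  17. ((p \/ q) -> p)
  18. ((q /\ q) /\ q)
  19. (~q -> (q \/ q))
  20. ((q \/ q) -> ~p)
  21. (~p \/ (p -> q))
  22. ((q /\ q) /\ (p \/ p))
  23. ((p -> q) /\ (q -> p))
  24. (p \/ ((q /\ q) /\ q))
  25. ((q -> q) \/ (p /\ q))
  26. ((p -> q) \/ (q \/ q))
  27. (~~p \/ ((p \/ q) -> p))
  28. (((q -> q) \/ (p /\ q)) /\ ~p)
  29. ((~p \/ (p -> q)) /\ ~(p -> p))
  30. (~(p \/ p) -> (~q -> (q \/ q)))
  31. (p -> (~~p \/ ((p \/ q) -> p)))
  32. (~p /\ ((~p \/ (p -> q)) /\ ~(p -> p)))
  33. (((p -> q) /\ (q -> p)) -> ((q \/ q) -> ~p))
  34. (((q /\ q) /\ (p \/ p)) \/ ((p -> q) \/ (q \/ q)))
  35. (p -> (((q /\ q) /\ (p \/ p)) \/ ((p -> q) \/ (q \/ q))))
  36. ((((q -> q) \/ (p /\ q)) /\ ~p) \/ (~(p \/ p) -> (~q -> (q \/ q))))
  37. ((p \/ ((q /\ q) /\ q)) \/ (((p -> q) /\ (q -> p)) -> ((q \/ q) -> ~p)))
  38. (p /\ ((((q -> q) \/ (p /\ q)) /\ ~p) \/ (~(p \/ p) -> (~q -> (q \/ q)))))
  39. ~(p /\ ((((q -> q) \/ (p /\ q)) /\ ~p) \/ (~(p \/ p) -> (~q -> (q \/ q)))))
  40. ((p -> (~~p \/ ((p \/ q) -> p))) /\ (~p /\ ((~p \/ (p -> q)) /\ ~(p -> p))))
  41. ((p -> (((q /\ q) /\ (p \/ p)) \/ ((p -> q) \/ (q \/ q)))) -> ((p \/ ((q /\ q) /\ q)) \/ (((p -> q) /\ (q -> p)) -> ((q \/ q) -> ~p))))
  42. (((p -> (~~p \/ ((p \/ q) -> p))) /\ (~p /\ ((~p \/ (p -> q)) /\ ~(p -> p)))) -> ((p -> (((q /\ q) /\ (p \/ p)) \/ ((p -> q) \/ (q \/ q)))) -> ((p \/ ((q /\ q) /\ q)) \/ (((p -> q) /\ (q -> p)) -> ((q \/ q) -> ~p)))))
  43. ((((p -> (~~p \/ ((p \/ q) -> p))) /\ (~p /\ ((~p \/ (p -> q)) /\ ~(p -> p)))) -> ((p -> (((q /\ q) /\ (p \/ p)) \/ ((p -> q) \/ (q \/ q)))) -> ((p \/ ((q /\ q) /\ q)) \/ (((p -> q) /\ (q -> p)) -> ((q \/ q) -> ~p))))) /\ ~(p /\ ((((q -> q) \/ (p /\ q)) /\ ~p) \/ (~(p \/ p) -> (~q -> (q \/ q))))))
Total distinct subformulas = 43

43


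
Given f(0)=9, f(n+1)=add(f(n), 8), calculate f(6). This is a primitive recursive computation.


f(0) = 9
f(1) = add(f(0), 8) = add(9, 8) = 17
f(2) = add(f(1), 8) = add(17, 8) = 25
f(3) = add(f(2), 8) = add(25, 8) = 33
f(4) = add(f(3), 8) = add(33, 8) = 41
f(5) = add(f(4), 8) = add(41, 8) = 49
f(6) = add(f(5), 8) = add(49, 8) = 57


57


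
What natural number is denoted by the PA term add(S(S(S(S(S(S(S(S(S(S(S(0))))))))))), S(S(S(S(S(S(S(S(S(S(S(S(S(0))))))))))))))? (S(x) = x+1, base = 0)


add(S^11(0), S^13(0)):
S^11(0) = 11
S^13(0) = 13
11 + 13 = 24

24


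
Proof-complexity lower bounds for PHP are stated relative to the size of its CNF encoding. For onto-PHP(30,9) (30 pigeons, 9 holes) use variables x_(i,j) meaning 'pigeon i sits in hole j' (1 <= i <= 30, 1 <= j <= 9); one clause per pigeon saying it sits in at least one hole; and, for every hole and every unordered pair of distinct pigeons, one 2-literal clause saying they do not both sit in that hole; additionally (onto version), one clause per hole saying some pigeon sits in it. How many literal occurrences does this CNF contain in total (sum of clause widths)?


onto-PHP(30,9): 30 pigeons, 9 holes, 30*9 = 270 variables.
- pigeon clauses: one per pigeon -> 30 clauses of width 9 -> 270 literals
- hole clauses: 9 holes * C(30,2) = 9 * 435 -> 3915 clauses of width 2 -> 7830 literals
- onto clauses: one per hole -> 9 clauses of width 30 -> 270 literals
Total literal occurrences = 270 + 7830 + 270 = 8370

8370


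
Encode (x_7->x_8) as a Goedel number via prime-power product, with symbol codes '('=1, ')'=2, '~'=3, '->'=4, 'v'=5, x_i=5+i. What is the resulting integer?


Formula: (x_7->x_8)
Symbol codes: [1, 12, 4, 13, 2]
Primes: [2, 3, 5, 7, 11]
p_1^1 = 2^1 = 2
p_2^12 = 3^12 = 531441
p_3^4 = 5^4 = 625
p_4^13 = 7^13 = 96889010407
p_5^2 = 11^2 = 121
Product = 7787982377680606158750

7787982377680606158750


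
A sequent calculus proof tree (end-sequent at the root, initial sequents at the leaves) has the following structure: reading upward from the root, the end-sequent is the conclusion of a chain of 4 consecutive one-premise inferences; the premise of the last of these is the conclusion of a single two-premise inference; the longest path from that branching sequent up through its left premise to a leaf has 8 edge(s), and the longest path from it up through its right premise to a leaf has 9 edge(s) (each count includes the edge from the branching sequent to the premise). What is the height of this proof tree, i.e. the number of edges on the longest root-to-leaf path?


Longest path through the left premise: 8 edges (measured from the branching sequent)
Longest path through the right premise: 9 edges
Height of the subtree rooted at the branching sequent: max(8, 9) = 9
The branching sequent sits 4 edges above the root (the chain of one-premise inferences), so height = 9 + 4 = 13

13


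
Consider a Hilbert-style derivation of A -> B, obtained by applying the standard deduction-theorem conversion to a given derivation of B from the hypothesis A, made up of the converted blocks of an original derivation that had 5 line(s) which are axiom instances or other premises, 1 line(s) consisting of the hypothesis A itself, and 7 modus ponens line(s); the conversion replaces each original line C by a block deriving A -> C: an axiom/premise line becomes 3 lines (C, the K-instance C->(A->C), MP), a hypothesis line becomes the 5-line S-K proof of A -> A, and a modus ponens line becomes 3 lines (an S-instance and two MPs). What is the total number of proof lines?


Deduction-theorem conversion, block by block:
- 5 axiom/premise lines -> 3 lines each = 15
- 1 hypothesis lines -> 5 lines each (identity proof A->A) = 5
- 7 MP lines -> 3 lines each (S-instance, MP, MP) = 21
Total = 15 + 5 + 21 = 41 lines.

41


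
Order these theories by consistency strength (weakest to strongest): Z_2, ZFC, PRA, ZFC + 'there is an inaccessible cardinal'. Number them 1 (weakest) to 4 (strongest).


Ordering by consistency strength:
1. PRA
2. Z_2
3. ZFC
4. ZFC + 'there is an inaccessible cardinal'


Z_2=2, ZFC=3, PRA=1, ZFC + 'there is an inaccessible cardinal'=4


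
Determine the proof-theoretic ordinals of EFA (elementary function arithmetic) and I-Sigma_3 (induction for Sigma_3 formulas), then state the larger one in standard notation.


Proof-theoretic ordinal of EFA (elementary function arithmetic): omega^3
Proof-theoretic ordinal of I-Sigma_3 (induction for Sigma_3 formulas): omega^(omega^(omega^omega))
Comparing: omega^3 < omega^(omega^(omega^omega)).
The larger ordinal is omega^(omega^(omega^omega)) (from I-Sigma_3 (induction for Sigma_3 formulas)).

omega^(omega^(omega^omega))


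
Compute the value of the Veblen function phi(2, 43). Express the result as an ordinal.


phi(2, 43):
phi(2, beta) = zeta_beta (the beta-th zeta number, fixed point of epsilon).
phi(2, 43) = zeta_43

zeta_43


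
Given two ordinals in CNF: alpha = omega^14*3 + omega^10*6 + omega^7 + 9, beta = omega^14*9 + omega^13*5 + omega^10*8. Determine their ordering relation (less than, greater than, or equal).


Compare term by term from highest exponent:
alpha = omega^14*3 + omega^10*6 + omega^7 + 9
beta = omega^14*9 + omega^13*5 + omega^10*8
Term 1: alpha has omega^14*3, beta has omega^14*9
Term 2: alpha has omega^10*6, beta has omega^13*5
Term 3: alpha has omega^7*1, beta has omega^10*8
Term 4: alpha has omega^0*9, beta has omega^0*0
Result: alpha < beta

alpha < beta


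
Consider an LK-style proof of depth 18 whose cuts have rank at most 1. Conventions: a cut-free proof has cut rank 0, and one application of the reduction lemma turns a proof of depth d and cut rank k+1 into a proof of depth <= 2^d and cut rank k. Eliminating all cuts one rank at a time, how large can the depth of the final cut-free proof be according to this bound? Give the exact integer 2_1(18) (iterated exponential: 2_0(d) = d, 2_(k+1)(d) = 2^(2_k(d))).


Each rank reduction sends depth d to at most 2^d; cut rank r needs r reductions.
2_0(18) = 18
2_1(18) = 2^18 = 262144
Cut-free depth bound = 262144

262144


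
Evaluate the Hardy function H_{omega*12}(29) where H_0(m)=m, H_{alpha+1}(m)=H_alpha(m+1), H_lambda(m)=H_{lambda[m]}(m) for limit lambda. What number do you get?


H_{omega*12}(29):
For the Hardy hierarchy, H_{omega*k}(n) = 2^k * n.
2^12 = 4096.
4096 * 29 = 118784

118784


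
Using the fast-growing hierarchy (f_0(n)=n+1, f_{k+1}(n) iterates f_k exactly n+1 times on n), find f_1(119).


f_1(119) = f_0^120(119)
f_0 adds 1 each time, applied 120 times.
f_1(119) = 119 + 120 = 239

239


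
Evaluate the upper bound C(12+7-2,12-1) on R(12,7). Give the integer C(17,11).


R(12,7) <= C(12+7-2, 12-1) = C(17, 11)
C(17, 11) = 17! / (11! * 6!)
= 12376

12376


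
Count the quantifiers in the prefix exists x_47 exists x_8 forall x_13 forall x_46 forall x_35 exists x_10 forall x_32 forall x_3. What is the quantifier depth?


Quantifier prefix has 8 quantifier symbols.
Quantifier depth = 8

8


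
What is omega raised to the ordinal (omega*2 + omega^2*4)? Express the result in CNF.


omega^(omega*2 + omega^2*4):
In ordinal addition a term is absorbed by a following term of strictly larger exponent: 1 < 2, so omega*2 + omega^2*4 = omega^2*4.
omega raised to a CNF ordinal is a single CNF term: Result = omega^(omega^2*4)

omega^(omega^2*4)


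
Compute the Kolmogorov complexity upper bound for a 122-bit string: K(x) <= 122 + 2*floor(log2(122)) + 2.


floor(log2(122)) = 6
2 * 6 = 12
K(x) <= 122 + 12 + 2 = 136

136


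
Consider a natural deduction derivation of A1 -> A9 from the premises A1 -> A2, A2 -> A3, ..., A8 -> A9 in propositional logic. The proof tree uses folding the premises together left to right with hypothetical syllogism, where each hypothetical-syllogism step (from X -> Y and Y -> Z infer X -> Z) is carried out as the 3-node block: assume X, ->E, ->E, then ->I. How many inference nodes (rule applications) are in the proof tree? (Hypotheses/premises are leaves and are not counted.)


There are 8 premises in the chain. The first HS step combines premises 1 and 2; each further premise needs one more HS step.
So 8 premises require 8 - 1 = 7 hypothetical-syllogism steps.
Each HS step uses 3 inference nodes (->E, ->E, ->I).
7 * 3 = 21 total inference nodes.

21


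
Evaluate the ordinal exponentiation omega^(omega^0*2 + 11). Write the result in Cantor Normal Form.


omega^(omega^0*2 + 11):
omega^0 = 1, so the exponent is 2 + 11 = 13 (finite ordinal addition).
Result = omega^13, already a single CNF term.

omega^13


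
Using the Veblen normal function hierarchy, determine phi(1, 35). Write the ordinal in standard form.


phi(1, 35):
phi(1, beta) = epsilon_beta (the beta-th epsilon number).
phi(1, 35) = epsilon_35

epsilon_35


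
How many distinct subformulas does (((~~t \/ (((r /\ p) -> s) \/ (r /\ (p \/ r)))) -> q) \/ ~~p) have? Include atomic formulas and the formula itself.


Formula: (((~~t \/ (((r /\ p) -> s) \/ (r /\ (p \/ r)))) -> q) \/ ~~p)
Subformulas found:
  1. q
  2. s
  3. r
  4. t
  5. p
  6. ~t
  7. ~p
  8. ~~p
  9. ~~t
  10. (r /\ p)
  11. (p \/ r)
  12. (r /\ (p \/ r))
  13. ((r /\ p) -> s)
  14. (((r /\ p) -> s) \/ (r /\ (p \/ r)))
  15. (~~t \/ (((r /\ p) -> s) \/ (r /\ (p \/ r))))
  16. ((~~t \/ (((r /\ p) -> s) \/ (r /\ (p \/ r)))) -> q)
  17. (((~~t \/ (((r /\ p) -> s) \/ (r /\ (p \/ r)))) -> q) \/ ~~p)
Total distinct subformulas = 17

17
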